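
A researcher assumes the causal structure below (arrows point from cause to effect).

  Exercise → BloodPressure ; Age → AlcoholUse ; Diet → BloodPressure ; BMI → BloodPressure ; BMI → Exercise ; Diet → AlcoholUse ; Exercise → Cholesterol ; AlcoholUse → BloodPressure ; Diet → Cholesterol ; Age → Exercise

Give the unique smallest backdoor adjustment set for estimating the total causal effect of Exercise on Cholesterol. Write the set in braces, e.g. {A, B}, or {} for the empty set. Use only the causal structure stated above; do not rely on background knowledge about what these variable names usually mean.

Variables eligible for adjustment (non-descendants of Exercise, excluding Exercise and Cholesterol): {Age, AlcoholUse, BMI, Diet}.
Backdoor paths from Exercise to Cholesterol:
  P1: Exercise <- Age -> AlcoholUse <- Diet -> Cholesterol
  P2: Exercise <- Age -> AlcoholUse -> BloodPressure <- Diet -> Cholesterol
  P3: Exercise <- BMI -> BloodPressure <- Diet -> Cholesterol
  P4: Exercise <- BMI -> BloodPressure <- AlcoholUse <- Diet -> Cholesterol
Each backdoor path contains an unconditioned collider, so every path is already blocked with the empty conditioning set:
  P1: blocked at collider AlcoholUse (neither it nor any descendant is in the conditioning set).
  P2: blocked at collider BloodPressure (neither it nor any descendant is in the conditioning set).
  P3: blocked at collider BloodPressure (neither it nor any descendant is in the conditioning set).
  P4: blocked at collider BloodPressure (neither it nor any descendant is in the conditioning set).
The empty set is therefore the unique smallest valid set.

{}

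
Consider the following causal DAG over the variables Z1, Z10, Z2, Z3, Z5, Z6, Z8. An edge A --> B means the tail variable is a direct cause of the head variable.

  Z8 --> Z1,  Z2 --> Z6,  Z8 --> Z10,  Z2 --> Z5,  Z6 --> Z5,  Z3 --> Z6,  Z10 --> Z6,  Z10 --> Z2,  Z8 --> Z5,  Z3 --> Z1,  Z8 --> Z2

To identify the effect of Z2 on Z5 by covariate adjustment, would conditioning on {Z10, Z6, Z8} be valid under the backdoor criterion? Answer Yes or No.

No

Backdoor paths from Z2 to Z5 (paths whose first edge points into Z2):
  P1: Z2 <- Z8 -> Z10 -> Z6 -> Z5
  P2: Z2 <- Z8 -> Z1 <- Z3 -> Z6 -> Z5
  P3: Z2 <- Z8 -> Z5
  P4: Z2 <- Z10 <- Z8 -> Z1 <- Z3 -> Z6 -> Z5
  P5: Z2 <- Z10 <- Z8 -> Z5
  P6: Z2 <- Z10 -> Z6 <- Z3 -> Z1 <- Z8 -> Z5
  P7: Z2 <- Z10 -> Z6 -> Z5
Condition 1 (no descendant of Z2 in the set): FAILS — Z6 is a descendant of Z2.
Condition 2 (every backdoor path blocked by {Z10, Z6, Z8}):
  P1: blocked at fork node Z8 ∈ conditioning set.
  P2: blocked at fork node Z8 ∈ conditioning set.
  P3: blocked at fork node Z8 ∈ conditioning set.
  P4: blocked at chain node Z10 ∈ conditioning set.
  P5: blocked at chain node Z10 ∈ conditioning set.
  P6: blocked at fork node Z10 ∈ conditioning set.
  P7: blocked at fork node Z10 ∈ conditioning set.
{Z10, Z6, Z8} does not satisfy the backdoor criterion.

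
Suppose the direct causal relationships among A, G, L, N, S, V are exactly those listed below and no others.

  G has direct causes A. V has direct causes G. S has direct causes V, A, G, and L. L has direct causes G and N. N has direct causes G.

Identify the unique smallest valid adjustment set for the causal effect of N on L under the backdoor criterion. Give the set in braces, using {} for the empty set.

{G}

Variables eligible for adjustment (non-descendants of N, excluding N and L): {A, G, V}.
Backdoor paths from N to L:
  P1: N <- G <- A -> S <- L
  P2: N <- G -> V -> S <- L
  P3: N <- G -> L
  P4: N <- G -> S <- L
The empty set is not sufficient: P3 (N <- G -> L) has no collider blocking it and no conditioned non-collider, so it is open.
Try {G}:
  P1: blocked at chain node G ∈ conditioning set.
  P2: blocked at fork node G ∈ conditioning set.
  P3: blocked at fork node G ∈ conditioning set.
  P4: blocked at fork node G ∈ conditioning set.
{G} contains no descendant of N and blocks every backdoor path.
No other singleton works — e.g. {A} leaves P3 open — so {G} is the unique smallest valid adjustment set.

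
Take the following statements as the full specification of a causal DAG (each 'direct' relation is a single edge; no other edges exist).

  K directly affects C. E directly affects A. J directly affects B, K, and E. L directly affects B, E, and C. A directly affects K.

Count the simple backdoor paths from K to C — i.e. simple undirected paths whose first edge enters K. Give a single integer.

A backdoor path from K to C is any simple undirected path whose first edge points into K (i.e. leaves K via a parent).
Parents of K: {A, J}.
Enumerating:
  P1: K <- J -> E <- L -> C
  P2: K <- J -> B <- L -> C
  P3: K <- A <- E <- L -> C
  P4: K <- A <- E <- J -> B <- L -> C
That exhausts the simple backdoor paths. Count: 4.

4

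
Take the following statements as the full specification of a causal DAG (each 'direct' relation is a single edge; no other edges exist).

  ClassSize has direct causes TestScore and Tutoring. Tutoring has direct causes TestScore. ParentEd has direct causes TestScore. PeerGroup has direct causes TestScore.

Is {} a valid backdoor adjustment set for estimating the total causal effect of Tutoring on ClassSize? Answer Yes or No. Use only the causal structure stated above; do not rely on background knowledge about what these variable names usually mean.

No

Backdoor paths from Tutoring to ClassSize (paths whose first edge points into Tutoring):
  P1: Tutoring <- TestScore -> ClassSize
Condition 1 (no descendant of Tutoring in the set): holds — descendants of Tutoring are {ClassSize}; none are in {}.
Condition 2 (every backdoor path blocked by {}):
  P1: open — no interior node is in the conditioning set.
{} does not satisfy the backdoor criterion.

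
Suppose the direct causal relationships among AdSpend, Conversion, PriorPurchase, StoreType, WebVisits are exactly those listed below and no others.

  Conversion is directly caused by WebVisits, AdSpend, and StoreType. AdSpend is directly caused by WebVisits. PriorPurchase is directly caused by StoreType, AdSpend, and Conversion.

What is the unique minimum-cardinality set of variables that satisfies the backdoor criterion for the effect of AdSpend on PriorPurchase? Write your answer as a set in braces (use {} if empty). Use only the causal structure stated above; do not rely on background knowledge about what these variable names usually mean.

Variables eligible for adjustment (non-descendants of AdSpend, excluding AdSpend and PriorPurchase): {StoreType, WebVisits}.
Backdoor paths from AdSpend to PriorPurchase:
  P1: AdSpend <- WebVisits -> Conversion <- StoreType -> PriorPurchase
  P2: AdSpend <- WebVisits -> Conversion -> PriorPurchase
The empty set is not sufficient: P2 (AdSpend <- WebVisits -> Conversion -> PriorPurchase) has no collider blocking it and no conditioned non-collider, so it is open.
Try {WebVisits}:
  P1: blocked at fork node WebVisits ∈ conditioning set.
  P2: blocked at fork node WebVisits ∈ conditioning set.
{WebVisits} contains no descendant of AdSpend and blocks every backdoor path.
No other singleton works — e.g. {StoreType} leaves P2 open — so {WebVisits} is the unique smallest valid adjustment set.

{WebVisits}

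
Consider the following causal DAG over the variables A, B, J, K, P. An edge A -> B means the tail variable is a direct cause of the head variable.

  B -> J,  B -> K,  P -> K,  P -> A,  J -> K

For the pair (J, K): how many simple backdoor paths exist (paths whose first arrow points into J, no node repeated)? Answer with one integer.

1

A backdoor path from J to K is any simple undirected path whose first edge points into J (i.e. leaves J via a parent).
Parents of J: {B}.
Enumerating:
  P1: J <- B -> K
That exhausts the simple backdoor paths. Count: 1.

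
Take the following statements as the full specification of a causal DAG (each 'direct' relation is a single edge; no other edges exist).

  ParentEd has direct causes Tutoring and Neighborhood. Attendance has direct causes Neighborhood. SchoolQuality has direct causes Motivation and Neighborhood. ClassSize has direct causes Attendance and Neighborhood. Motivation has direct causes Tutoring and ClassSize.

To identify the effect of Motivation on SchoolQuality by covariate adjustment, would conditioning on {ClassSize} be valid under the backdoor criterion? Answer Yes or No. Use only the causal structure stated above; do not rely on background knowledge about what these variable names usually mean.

Backdoor paths from Motivation to SchoolQuality (paths whose first edge points into Motivation):
  P1: Motivation <- Tutoring -> ParentEd <- Neighborhood -> SchoolQuality
  P2: Motivation <- ClassSize <- Neighborhood -> SchoolQuality
  P3: Motivation <- ClassSize <- Attendance <- Neighborhood -> SchoolQuality
Condition 1 (no descendant of Motivation in the set): holds — descendants of Motivation are {SchoolQuality}; none are in {ClassSize}.
Condition 2 (every backdoor path blocked by {ClassSize}):
  P1: blocked at collider ParentEd (neither it nor any descendant is in the conditioning set).
  P2: blocked at chain node ClassSize ∈ conditioning set.
  P3: blocked at chain node ClassSize ∈ conditioning set.
{ClassSize} satisfies the backdoor criterion.

Yes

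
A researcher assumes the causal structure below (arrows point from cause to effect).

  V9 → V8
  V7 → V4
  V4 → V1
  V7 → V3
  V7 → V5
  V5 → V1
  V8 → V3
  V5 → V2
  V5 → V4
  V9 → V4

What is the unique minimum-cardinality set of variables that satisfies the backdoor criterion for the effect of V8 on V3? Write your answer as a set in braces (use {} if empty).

Variables eligible for adjustment (non-descendants of V8, excluding V8 and V3): {V1, V2, V4, V5, V7, V9}.
Backdoor paths from V8 to V3:
  P1: V8 <- V9 -> V4 <- V7 -> V3
  P2: V8 <- V9 -> V4 <- V5 <- V7 -> V3
  P3: V8 <- V9 -> V4 -> V1 <- V5 <- V7 -> V3
Each backdoor path contains an unconditioned collider, so every path is already blocked with the empty conditioning set:
  P1: blocked at collider V4 (neither it nor any descendant is in the conditioning set).
  P2: blocked at collider V4 (neither it nor any descendant is in the conditioning set).
  P3: blocked at collider V1 (neither it nor any descendant is in the conditioning set).
The empty set is therefore the unique smallest valid set.

{}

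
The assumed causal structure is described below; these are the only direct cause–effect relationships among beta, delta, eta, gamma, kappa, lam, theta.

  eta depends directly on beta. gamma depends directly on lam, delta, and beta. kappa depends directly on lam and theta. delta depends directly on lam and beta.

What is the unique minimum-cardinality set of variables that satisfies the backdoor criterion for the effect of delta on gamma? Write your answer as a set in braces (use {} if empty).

Variables eligible for adjustment (non-descendants of delta, excluding delta and gamma): {beta, eta, kappa, lam, theta}.
Backdoor paths from delta to gamma:
  P1: delta <- lam -> gamma
  P2: delta <- beta -> gamma
The empty set is not sufficient: P1 (delta <- lam -> gamma) has no collider blocking it and no conditioned non-collider, so it is open.
Try {beta, lam}:
  P1: blocked at fork node lam ∈ conditioning set.
  P2: blocked at fork node beta ∈ conditioning set.
{beta, lam} contains no descendant of delta and blocks every backdoor path.
Every element of {beta, lam} is needed (dropping beta leaves P2 open; dropping lam leaves P1 open), so no proper subset is valid.
Among all size-2 subsets of the eligible variables, only {beta, lam} blocks every backdoor path, so it is the unique smallest valid adjustment set.

{beta, lam}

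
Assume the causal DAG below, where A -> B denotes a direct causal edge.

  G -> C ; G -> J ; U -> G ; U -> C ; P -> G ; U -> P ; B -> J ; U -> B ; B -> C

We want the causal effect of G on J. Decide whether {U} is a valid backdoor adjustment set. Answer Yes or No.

Backdoor paths from G to J (paths whose first edge points into G):
  P1: G <- U -> B -> J
  P2: G <- U -> C <- B -> J
  P3: G <- P <- U -> B -> J
  P4: G <- P <- U -> C <- B -> J
Condition 1 (no descendant of G in the set): holds — descendants of G are {C, J}; none are in {U}.
Condition 2 (every backdoor path blocked by {U}):
  P1: blocked at fork node U ∈ conditioning set.
  P2: blocked at fork node U ∈ conditioning set.
  P3: blocked at fork node U ∈ conditioning set.
  P4: blocked at fork node U ∈ conditioning set.
{U} satisfies the backdoor criterion.

Yes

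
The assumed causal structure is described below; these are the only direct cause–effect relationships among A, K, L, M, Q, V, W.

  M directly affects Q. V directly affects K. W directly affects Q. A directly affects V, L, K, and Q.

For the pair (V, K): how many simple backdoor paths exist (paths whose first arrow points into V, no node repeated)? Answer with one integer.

1

A backdoor path from V to K is any simple undirected path whose first edge points into V (i.e. leaves V via a parent).
Parents of V: {A}.
Enumerating:
  P1: V <- A -> K
That exhausts the simple backdoor paths. Count: 1.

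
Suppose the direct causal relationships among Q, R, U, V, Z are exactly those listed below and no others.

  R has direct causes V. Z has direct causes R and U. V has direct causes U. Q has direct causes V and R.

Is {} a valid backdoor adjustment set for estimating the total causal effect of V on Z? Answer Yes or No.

Backdoor paths from V to Z (paths whose first edge points into V):
  P1: V <- U -> Z
Condition 1 (no descendant of V in the set): holds — descendants of V are {Q, R, Z}; none are in {}.
Condition 2 (every backdoor path blocked by {}):
  P1: open — no interior node is in the conditioning set.
{} does not satisfy the backdoor criterion.

No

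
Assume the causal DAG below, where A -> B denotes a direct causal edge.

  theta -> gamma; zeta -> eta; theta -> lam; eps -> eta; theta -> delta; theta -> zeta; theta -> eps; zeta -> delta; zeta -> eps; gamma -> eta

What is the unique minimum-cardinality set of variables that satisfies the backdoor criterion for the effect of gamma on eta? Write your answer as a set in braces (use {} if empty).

{theta}

Variables eligible for adjustment (non-descendants of gamma, excluding gamma and eta): {delta, eps, lam, theta, zeta}.
Backdoor paths from gamma to eta:
  P1: gamma <- theta -> zeta -> eps -> eta
  P2: gamma <- theta -> zeta -> eta
  P3: gamma <- theta -> delta <- zeta -> eps -> eta
  P4: gamma <- theta -> delta <- zeta -> eta
  P5: gamma <- theta -> eps <- zeta -> eta
  P6: gamma <- theta -> eps -> eta
The empty set is not sufficient: P1 (gamma <- theta -> zeta -> eps -> eta) has no collider blocking it and no conditioned non-collider, so it is open.
Try {theta}:
  P1: blocked at fork node theta ∈ conditioning set.
  P2: blocked at fork node theta ∈ conditioning set.
  P3: blocked at fork node theta ∈ conditioning set.
  P4: blocked at fork node theta ∈ conditioning set.
  P5: blocked at fork node theta ∈ conditioning set.
  P6: blocked at fork node theta ∈ conditioning set.
{theta} contains no descendant of gamma and blocks every backdoor path.
No other singleton works — e.g. {zeta} leaves P6 open — so {theta} is the unique smallest valid adjustment set.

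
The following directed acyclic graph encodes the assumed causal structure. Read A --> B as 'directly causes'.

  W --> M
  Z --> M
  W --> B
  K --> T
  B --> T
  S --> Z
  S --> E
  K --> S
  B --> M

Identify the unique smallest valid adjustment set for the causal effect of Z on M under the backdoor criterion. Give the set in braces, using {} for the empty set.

{}

Variables eligible for adjustment (non-descendants of Z, excluding Z and M): {B, E, K, S, T, W}.
Backdoor paths from Z to M:
  P1: Z <- S <- K -> T <- B <- W -> M
  P2: Z <- S <- K -> T <- B -> M
Each backdoor path contains an unconditioned collider, so every path is already blocked with the empty conditioning set:
  P1: blocked at collider T (neither it nor any descendant is in the conditioning set).
  P2: blocked at collider T (neither it nor any descendant is in the conditioning set).
The empty set is therefore the unique smallest valid set.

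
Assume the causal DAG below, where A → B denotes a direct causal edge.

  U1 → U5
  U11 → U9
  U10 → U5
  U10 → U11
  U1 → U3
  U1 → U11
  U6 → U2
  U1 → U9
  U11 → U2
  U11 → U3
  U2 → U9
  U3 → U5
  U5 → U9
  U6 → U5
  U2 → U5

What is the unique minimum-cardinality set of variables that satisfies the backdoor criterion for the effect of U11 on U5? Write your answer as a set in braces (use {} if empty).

{U1, U10}

Variables eligible for adjustment (non-descendants of U11, excluding U11 and U5): {U1, U10, U6}.
Backdoor paths from U11 to U5:
  P1: U11 <- U1 -> U3 -> U5
  P2: U11 <- U1 -> U5
  P3: U11 <- U1 -> U9 <- U2 <- U6 -> U5
  P4: U11 <- U1 -> U9 <- U2 -> U5
  P5: U11 <- U1 -> U9 <- U5
  P6: U11 <- U10 -> U5
The empty set is not sufficient: P1 (U11 <- U1 -> U3 -> U5) has no collider blocking it and no conditioned non-collider, so it is open.
Try {U1, U10}:
  P1: blocked at fork node U1 ∈ conditioning set.
  P2: blocked at fork node U1 ∈ conditioning set.
  P3: blocked at fork node U1 ∈ conditioning set.
  P4: blocked at fork node U1 ∈ conditioning set.
  P5: blocked at fork node U1 ∈ conditioning set.
  P6: blocked at fork node U10 ∈ conditioning set.
{U1, U10} contains no descendant of U11 and blocks every backdoor path.
Every element of {U1, U10} is needed (dropping U1 leaves P1 open; dropping U10 leaves P6 open), so no proper subset is valid.
Among all size-2 subsets of the eligible variables, only {U1, U10} blocks every backdoor path, so it is the unique smallest valid adjustment set.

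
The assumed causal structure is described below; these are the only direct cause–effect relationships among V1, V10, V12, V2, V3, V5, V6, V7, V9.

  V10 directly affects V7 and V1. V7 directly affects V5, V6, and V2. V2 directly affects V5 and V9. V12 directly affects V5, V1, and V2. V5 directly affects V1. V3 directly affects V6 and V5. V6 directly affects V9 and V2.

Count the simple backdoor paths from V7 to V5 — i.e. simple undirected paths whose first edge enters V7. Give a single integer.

A backdoor path from V7 to V5 is any simple undirected path whose first edge points into V7 (i.e. leaves V7 via a parent).
Parents of V7: {V10}.
Enumerating:
  P1: V7 <- V10 -> V1 <- V12 -> V2 <- V6 <- V3 -> V5
  P2: V7 <- V10 -> V1 <- V12 -> V2 -> V5
  P3: V7 <- V10 -> V1 <- V12 -> V2 -> V9 <- V6 <- V3 -> V5
  P4: V7 <- V10 -> V1 <- V12 -> V5
  P5: V7 <- V10 -> V1 <- V5
That exhausts the simple backdoor paths. Count: 5.

5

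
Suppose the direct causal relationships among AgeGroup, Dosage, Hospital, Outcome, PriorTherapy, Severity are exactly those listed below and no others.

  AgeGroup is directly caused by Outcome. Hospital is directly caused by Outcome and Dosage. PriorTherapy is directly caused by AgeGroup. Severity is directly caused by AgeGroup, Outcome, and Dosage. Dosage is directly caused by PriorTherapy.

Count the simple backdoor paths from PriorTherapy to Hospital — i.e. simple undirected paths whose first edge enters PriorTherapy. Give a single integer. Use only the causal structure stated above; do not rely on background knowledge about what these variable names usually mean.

4

A backdoor path from PriorTherapy to Hospital is any simple undirected path whose first edge points into PriorTherapy (i.e. leaves PriorTherapy via a parent).
Parents of PriorTherapy: {AgeGroup}.
Enumerating:
  P1: PriorTherapy <- AgeGroup <- Outcome -> Severity <- Dosage -> Hospital
  P2: PriorTherapy <- AgeGroup <- Outcome -> Hospital
  P3: PriorTherapy <- AgeGroup -> Severity <- Outcome -> Hospital
  P4: PriorTherapy <- AgeGroup -> Severity <- Dosage -> Hospital
That exhausts the simple backdoor paths. Count: 4.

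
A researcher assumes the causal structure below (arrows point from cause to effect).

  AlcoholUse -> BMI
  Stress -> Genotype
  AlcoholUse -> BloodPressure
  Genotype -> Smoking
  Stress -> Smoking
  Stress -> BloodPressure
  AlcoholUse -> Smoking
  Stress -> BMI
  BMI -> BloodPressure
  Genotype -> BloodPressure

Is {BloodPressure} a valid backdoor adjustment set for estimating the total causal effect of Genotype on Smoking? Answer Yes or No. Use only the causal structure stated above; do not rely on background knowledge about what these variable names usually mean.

No

Backdoor paths from Genotype to Smoking (paths whose first edge points into Genotype):
  P1: Genotype <- Stress -> BMI <- AlcoholUse -> Smoking
  P2: Genotype <- Stress -> BMI -> BloodPressure <- AlcoholUse -> Smoking
  P3: Genotype <- Stress -> BloodPressure <- AlcoholUse -> Smoking
  P4: Genotype <- Stress -> BloodPressure <- BMI <- AlcoholUse -> Smoking
  P5: Genotype <- Stress -> Smoking
Condition 1 (no descendant of Genotype in the set): FAILS — BloodPressure is a descendant of Genotype.
Condition 2 (every backdoor path blocked by {BloodPressure}):
  P1: open — collider(s) BMI are conditioned on (or have a conditioned descendant) and no non-collider on the path is in the set.
  P2: open — collider(s) BloodPressure are conditioned on (or have a conditioned descendant) and no non-collider on the path is in the set.
  P3: open — collider(s) BloodPressure are conditioned on (or have a conditioned descendant) and no non-collider on the path is in the set.
  P4: open — collider(s) BloodPressure are conditioned on (or have a conditioned descendant) and no non-collider on the path is in the set.
  P5: open — no interior node is in the conditioning set.
{BloodPressure} does not satisfy the backdoor criterion.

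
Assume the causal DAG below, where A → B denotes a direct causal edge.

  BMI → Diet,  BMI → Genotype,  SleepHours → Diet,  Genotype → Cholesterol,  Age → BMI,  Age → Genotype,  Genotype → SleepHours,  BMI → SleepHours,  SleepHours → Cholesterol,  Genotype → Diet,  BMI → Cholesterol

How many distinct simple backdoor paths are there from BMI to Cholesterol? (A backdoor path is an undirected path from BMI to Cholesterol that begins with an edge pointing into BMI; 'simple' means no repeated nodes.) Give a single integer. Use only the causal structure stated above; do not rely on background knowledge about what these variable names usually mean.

3

A backdoor path from BMI to Cholesterol is any simple undirected path whose first edge points into BMI (i.e. leaves BMI via a parent).
Parents of BMI: {Age}.
Enumerating:
  P1: BMI <- Age -> Genotype -> SleepHours -> Cholesterol
  P2: BMI <- Age -> Genotype -> Diet <- SleepHours -> Cholesterol
  P3: BMI <- Age -> Genotype -> Cholesterol
That exhausts the simple backdoor paths. Count: 3.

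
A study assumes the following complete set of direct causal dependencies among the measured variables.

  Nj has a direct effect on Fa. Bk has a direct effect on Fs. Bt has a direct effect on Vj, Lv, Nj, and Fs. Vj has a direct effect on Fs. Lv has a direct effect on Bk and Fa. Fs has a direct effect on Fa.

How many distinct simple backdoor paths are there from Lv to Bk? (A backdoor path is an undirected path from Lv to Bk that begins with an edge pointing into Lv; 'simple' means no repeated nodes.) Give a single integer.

3

A backdoor path from Lv to Bk is any simple undirected path whose first edge points into Lv (i.e. leaves Lv via a parent).
Parents of Lv: {Bt}.
Enumerating:
  P1: Lv <- Bt -> Vj -> Fs <- Bk
  P2: Lv <- Bt -> Fs <- Bk
  P3: Lv <- Bt -> Nj -> Fa <- Fs <- Bk
That exhausts the simple backdoor paths. Count: 3.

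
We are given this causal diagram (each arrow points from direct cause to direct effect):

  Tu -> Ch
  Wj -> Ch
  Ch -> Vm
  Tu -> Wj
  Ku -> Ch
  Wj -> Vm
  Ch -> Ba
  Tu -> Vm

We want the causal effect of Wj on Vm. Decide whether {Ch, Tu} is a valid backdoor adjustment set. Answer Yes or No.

No

Backdoor paths from Wj to Vm (paths whose first edge points into Wj):
  P1: Wj <- Tu -> Ch -> Vm
  P2: Wj <- Tu -> Vm
Condition 1 (no descendant of Wj in the set): FAILS — Ch is a descendant of Wj.
Condition 2 (every backdoor path blocked by {Ch, Tu}):
  P1: blocked at fork node Tu ∈ conditioning set.
  P2: blocked at fork node Tu ∈ conditioning set.
{Ch, Tu} does not satisfy the backdoor criterion.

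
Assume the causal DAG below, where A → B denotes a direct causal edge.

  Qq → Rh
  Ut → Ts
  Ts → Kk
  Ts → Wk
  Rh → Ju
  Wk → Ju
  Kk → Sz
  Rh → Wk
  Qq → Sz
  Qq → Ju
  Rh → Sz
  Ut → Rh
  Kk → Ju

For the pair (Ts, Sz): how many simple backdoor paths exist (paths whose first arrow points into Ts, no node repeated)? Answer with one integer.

A backdoor path from Ts to Sz is any simple undirected path whose first edge points into Ts (i.e. leaves Ts via a parent).
Parents of Ts: {Ut}.
Enumerating:
  P1: Ts <- Ut -> Rh <- Qq -> Sz
  P2: Ts <- Ut -> Rh <- Qq -> Ju <- Kk -> Sz
  P3: Ts <- Ut -> Rh -> Sz
  P4: Ts <- Ut -> Rh -> Wk -> Ju <- Qq -> Sz
  P5: Ts <- Ut -> Rh -> Wk -> Ju <- Kk -> Sz
  P6: Ts <- Ut -> Rh -> Ju <- Qq -> Sz
  P7: Ts <- Ut -> Rh -> Ju <- Kk -> Sz
That exhausts the simple backdoor paths. Count: 7.

7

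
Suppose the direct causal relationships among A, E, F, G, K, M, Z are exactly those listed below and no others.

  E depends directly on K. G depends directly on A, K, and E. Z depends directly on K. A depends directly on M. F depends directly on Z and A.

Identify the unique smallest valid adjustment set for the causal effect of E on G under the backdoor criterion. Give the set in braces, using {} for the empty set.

Variables eligible for adjustment (non-descendants of E, excluding E and G): {A, F, K, M, Z}.
Backdoor paths from E to G:
  P1: E <- K -> Z -> F <- A -> G
  P2: E <- K -> G
The empty set is not sufficient: P2 (E <- K -> G) has no collider blocking it and no conditioned non-collider, so it is open.
Try {K}:
  P1: blocked at fork node K ∈ conditioning set.
  P2: blocked at fork node K ∈ conditioning set.
{K} contains no descendant of E and blocks every backdoor path.
No other singleton works — e.g. {Z} leaves P2 open — so {K} is the unique smallest valid adjustment set.

{K}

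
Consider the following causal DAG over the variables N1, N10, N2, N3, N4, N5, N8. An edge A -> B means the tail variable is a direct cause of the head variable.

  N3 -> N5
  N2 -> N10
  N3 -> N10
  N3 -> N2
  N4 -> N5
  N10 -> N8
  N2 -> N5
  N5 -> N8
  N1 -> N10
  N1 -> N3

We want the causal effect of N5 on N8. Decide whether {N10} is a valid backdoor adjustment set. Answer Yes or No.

Yes

Backdoor paths from N5 to N8 (paths whose first edge points into N5):
  P1: N5 <- N3 <- N1 -> N10 -> N8
  P2: N5 <- N3 -> N2 -> N10 -> N8
  P3: N5 <- N3 -> N10 -> N8
  P4: N5 <- N2 <- N3 <- N1 -> N10 -> N8
  P5: N5 <- N2 <- N3 -> N10 -> N8
  P6: N5 <- N2 -> N10 -> N8
Condition 1 (no descendant of N5 in the set): holds — descendants of N5 are {N8}; none are in {N10}.
Condition 2 (every backdoor path blocked by {N10}):
  P1: blocked at chain node N10 ∈ conditioning set.
  P2: blocked at chain node N10 ∈ conditioning set.
  P3: blocked at chain node N10 ∈ conditioning set.
  P4: blocked at chain node N10 ∈ conditioning set.
  P5: blocked at chain node N10 ∈ conditioning set.
  P6: blocked at chain node N10 ∈ conditioning set.
{N10} satisfies the backdoor criterion.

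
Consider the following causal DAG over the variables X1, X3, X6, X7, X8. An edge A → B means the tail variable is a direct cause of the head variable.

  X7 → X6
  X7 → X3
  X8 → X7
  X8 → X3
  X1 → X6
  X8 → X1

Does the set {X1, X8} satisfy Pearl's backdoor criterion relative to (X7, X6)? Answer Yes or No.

Backdoor paths from X7 to X6 (paths whose first edge points into X7):
  P1: X7 <- X8 -> X1 -> X6
Condition 1 (no descendant of X7 in the set): holds — descendants of X7 are {X3, X6}; none are in {X1, X8}.
Condition 2 (every backdoor path blocked by {X1, X8}):
  P1: blocked at fork node X8 ∈ conditioning set.
{X1, X8} satisfies the backdoor criterion.

Yes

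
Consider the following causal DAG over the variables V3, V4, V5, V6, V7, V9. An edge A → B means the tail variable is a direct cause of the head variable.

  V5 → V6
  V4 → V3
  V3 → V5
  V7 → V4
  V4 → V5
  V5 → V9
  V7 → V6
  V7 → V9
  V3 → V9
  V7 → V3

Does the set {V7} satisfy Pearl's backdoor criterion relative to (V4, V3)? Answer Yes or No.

Backdoor paths from V4 to V3 (paths whose first edge points into V4):
  P1: V4 <- V7 -> V3
  P2: V4 <- V7 -> V6 <- V5 <- V3
  P3: V4 <- V7 -> V6 <- V5 -> V9 <- V3
  P4: V4 <- V7 -> V9 <- V3
  P5: V4 <- V7 -> V9 <- V5 <- V3
Condition 1 (no descendant of V4 in the set): holds — descendants of V4 are {V3, V5, V6, V9}; none are in {V7}.
Condition 2 (every backdoor path blocked by {V7}):
  P1: blocked at fork node V7 ∈ conditioning set.
  P2: blocked at fork node V7 ∈ conditioning set.
  P3: blocked at fork node V7 ∈ conditioning set.
  P4: blocked at fork node V7 ∈ conditioning set.
  P5: blocked at fork node V7 ∈ conditioning set.
{V7} satisfies the backdoor criterion.

Yes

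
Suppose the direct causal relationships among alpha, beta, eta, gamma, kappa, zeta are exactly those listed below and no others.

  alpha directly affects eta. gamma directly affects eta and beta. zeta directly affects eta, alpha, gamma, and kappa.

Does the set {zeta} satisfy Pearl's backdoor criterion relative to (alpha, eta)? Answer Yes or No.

Yes

Backdoor paths from alpha to eta (paths whose first edge points into alpha):
  P1: alpha <- zeta -> gamma -> eta
  P2: alpha <- zeta -> eta
Condition 1 (no descendant of alpha in the set): holds — descendants of alpha are {eta}; none are in {zeta}.
Condition 2 (every backdoor path blocked by {zeta}):
  P1: blocked at fork node zeta ∈ conditioning set.
  P2: blocked at fork node zeta ∈ conditioning set.
{zeta} satisfies the backdoor criterion.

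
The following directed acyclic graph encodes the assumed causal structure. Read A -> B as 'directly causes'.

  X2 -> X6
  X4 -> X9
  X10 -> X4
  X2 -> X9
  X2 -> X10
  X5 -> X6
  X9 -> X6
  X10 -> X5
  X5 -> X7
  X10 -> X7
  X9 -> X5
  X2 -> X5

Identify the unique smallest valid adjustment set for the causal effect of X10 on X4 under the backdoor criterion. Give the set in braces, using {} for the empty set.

{}

Variables eligible for adjustment (non-descendants of X10, excluding X10 and X4): {X2}.
Backdoor paths from X10 to X4:
  P1: X10 <- X2 -> X9 <- X4
  P2: X10 <- X2 -> X5 <- X9 <- X4
  P3: X10 <- X2 -> X5 -> X6 <- X9 <- X4
  P4: X10 <- X2 -> X6 <- X9 <- X4
  P5: X10 <- X2 -> X6 <- X5 <- X9 <- X4
Each backdoor path contains an unconditioned collider, so every path is already blocked with the empty conditioning set:
  P1: blocked at collider X9 (neither it nor any descendant is in the conditioning set).
  P2: blocked at collider X5 (neither it nor any descendant is in the conditioning set).
  P3: blocked at collider X6 (neither it nor any descendant is in the conditioning set).
  P4: blocked at collider X6 (neither it nor any descendant is in the conditioning set).
  P5: blocked at collider X6 (neither it nor any descendant is in the conditioning set).
The empty set is therefore the unique smallest valid set.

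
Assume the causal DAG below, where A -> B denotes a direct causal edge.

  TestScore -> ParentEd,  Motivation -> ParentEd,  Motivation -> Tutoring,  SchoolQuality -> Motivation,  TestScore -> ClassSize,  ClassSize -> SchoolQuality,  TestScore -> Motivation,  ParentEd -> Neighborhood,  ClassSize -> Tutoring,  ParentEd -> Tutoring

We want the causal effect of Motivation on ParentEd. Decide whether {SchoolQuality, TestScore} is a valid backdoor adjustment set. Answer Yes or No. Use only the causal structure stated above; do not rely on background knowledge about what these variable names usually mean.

Backdoor paths from Motivation to ParentEd (paths whose first edge points into Motivation):
  P1: Motivation <- TestScore -> ClassSize -> Tutoring <- ParentEd
  P2: Motivation <- TestScore -> ParentEd
  P3: Motivation <- SchoolQuality <- ClassSize <- TestScore -> ParentEd
  P4: Motivation <- SchoolQuality <- ClassSize -> Tutoring <- ParentEd
Condition 1 (no descendant of Motivation in the set): holds — descendants of Motivation are {Neighborhood, ParentEd, Tutoring}; none are in {SchoolQuality, TestScore}.
Condition 2 (every backdoor path blocked by {SchoolQuality, TestScore}):
  P1: blocked at fork node TestScore ∈ conditioning set.
  P2: blocked at fork node TestScore ∈ conditioning set.
  P3: blocked at chain node SchoolQuality ∈ conditioning set.
  P4: blocked at chain node SchoolQuality ∈ conditioning set.
{SchoolQuality, TestScore} satisfies the backdoor criterion.

Yes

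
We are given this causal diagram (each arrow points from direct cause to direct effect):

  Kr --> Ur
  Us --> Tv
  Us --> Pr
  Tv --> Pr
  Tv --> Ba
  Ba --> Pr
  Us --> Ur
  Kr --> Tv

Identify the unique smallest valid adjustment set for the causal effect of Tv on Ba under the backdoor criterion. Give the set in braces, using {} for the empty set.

{}

Variables eligible for adjustment (non-descendants of Tv, excluding Tv and Ba): {Kr, Ur, Us}.
Backdoor paths from Tv to Ba:
  P1: Tv <- Us -> Pr <- Ba
  P2: Tv <- Kr -> Ur <- Us -> Pr <- Ba
Each backdoor path contains an unconditioned collider, so every path is already blocked with the empty conditioning set:
  P1: blocked at collider Pr (neither it nor any descendant is in the conditioning set).
  P2: blocked at collider Ur (neither it nor any descendant is in the conditioning set).
The empty set is therefore the unique smallest valid set.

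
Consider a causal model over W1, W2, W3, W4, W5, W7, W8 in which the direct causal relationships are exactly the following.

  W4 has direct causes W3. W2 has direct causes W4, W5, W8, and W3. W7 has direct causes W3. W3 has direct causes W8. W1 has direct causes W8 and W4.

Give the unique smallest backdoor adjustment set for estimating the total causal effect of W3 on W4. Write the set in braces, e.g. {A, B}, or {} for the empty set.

{}

Variables eligible for adjustment (non-descendants of W3, excluding W3 and W4): {W5, W8}.
Backdoor paths from W3 to W4:
  P1: W3 <- W8 -> W2 <- W4
  P2: W3 <- W8 -> W1 <- W4
Each backdoor path contains an unconditioned collider, so every path is already blocked with the empty conditioning set:
  P1: blocked at collider W2 (neither it nor any descendant is in the conditioning set).
  P2: blocked at collider W1 (neither it nor any descendant is in the conditioning set).
The empty set is therefore the unique smallest valid set.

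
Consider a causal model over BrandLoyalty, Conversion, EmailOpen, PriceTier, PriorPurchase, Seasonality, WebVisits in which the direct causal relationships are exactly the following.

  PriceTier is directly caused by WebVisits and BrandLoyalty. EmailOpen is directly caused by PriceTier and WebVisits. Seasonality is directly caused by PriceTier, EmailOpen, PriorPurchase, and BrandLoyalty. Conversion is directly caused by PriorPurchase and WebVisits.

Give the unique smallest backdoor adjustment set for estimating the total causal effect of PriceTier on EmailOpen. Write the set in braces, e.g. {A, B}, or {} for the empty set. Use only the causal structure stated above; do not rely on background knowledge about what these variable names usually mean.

Variables eligible for adjustment (non-descendants of PriceTier, excluding PriceTier and EmailOpen): {BrandLoyalty, Conversion, PriorPurchase, WebVisits}.
Backdoor paths from PriceTier to EmailOpen:
  P1: PriceTier <- BrandLoyalty -> Seasonality <- PriorPurchase -> Conversion <- WebVisits -> EmailOpen
  P2: PriceTier <- BrandLoyalty -> Seasonality <- EmailOpen
  P3: PriceTier <- WebVisits -> EmailOpen
  P4: PriceTier <- WebVisits -> Conversion <- PriorPurchase -> Seasonality <- EmailOpen
The empty set is not sufficient: P3 (PriceTier <- WebVisits -> EmailOpen) has no collider blocking it and no conditioned non-collider, so it is open.
Try {WebVisits}:
  P1: blocked at collider Seasonality (neither it nor any descendant is in the conditioning set).
  P2: blocked at collider Seasonality (neither it nor any descendant is in the conditioning set).
  P3: blocked at fork node WebVisits ∈ conditioning set.
  P4: blocked at fork node WebVisits ∈ conditioning set.
{WebVisits} contains no descendant of PriceTier and blocks every backdoor path.
No other singleton works — e.g. {BrandLoyalty} leaves P3 open — so {WebVisits} is the unique smallest valid adjustment set.

{WebVisits}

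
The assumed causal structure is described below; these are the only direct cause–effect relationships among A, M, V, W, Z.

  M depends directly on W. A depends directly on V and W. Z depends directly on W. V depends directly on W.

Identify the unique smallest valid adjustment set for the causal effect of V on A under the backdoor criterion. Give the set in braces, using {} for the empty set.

Variables eligible for adjustment (non-descendants of V, excluding V and A): {M, W, Z}.
Backdoor paths from V to A:
  P1: V <- W -> A
The empty set is not sufficient: P1 (V <- W -> A) has no collider blocking it and no conditioned non-collider, so it is open.
Try {W}:
  P1: blocked at fork node W ∈ conditioning set.
{W} contains no descendant of V and blocks every backdoor path.
No other singleton works — e.g. {Z} leaves P1 open — so {W} is the unique smallest valid adjustment set.

{W}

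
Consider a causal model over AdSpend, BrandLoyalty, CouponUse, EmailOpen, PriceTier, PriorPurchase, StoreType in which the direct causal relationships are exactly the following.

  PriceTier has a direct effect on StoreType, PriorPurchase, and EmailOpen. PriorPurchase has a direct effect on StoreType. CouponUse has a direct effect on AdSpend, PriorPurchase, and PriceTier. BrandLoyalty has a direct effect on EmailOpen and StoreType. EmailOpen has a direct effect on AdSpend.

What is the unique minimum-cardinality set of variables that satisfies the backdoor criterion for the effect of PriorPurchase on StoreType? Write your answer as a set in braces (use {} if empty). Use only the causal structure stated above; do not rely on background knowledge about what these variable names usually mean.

Variables eligible for adjustment (non-descendants of PriorPurchase, excluding PriorPurchase and StoreType): {AdSpend, BrandLoyalty, CouponUse, EmailOpen, PriceTier}.
Backdoor paths from PriorPurchase to StoreType:
  P1: PriorPurchase <- CouponUse -> PriceTier -> EmailOpen <- BrandLoyalty -> StoreType
  P2: PriorPurchase <- CouponUse -> PriceTier -> StoreType
  P3: PriorPurchase <- CouponUse -> AdSpend <- EmailOpen <- BrandLoyalty -> StoreType
  P4: PriorPurchase <- CouponUse -> AdSpend <- EmailOpen <- PriceTier -> StoreType
  P5: PriorPurchase <- PriceTier <- CouponUse -> AdSpend <- EmailOpen <- BrandLoyalty -> StoreType
  P6: PriorPurchase <- PriceTier -> EmailOpen <- BrandLoyalty -> StoreType
  P7: PriorPurchase <- PriceTier -> StoreType
The empty set is not sufficient: P2 (PriorPurchase <- CouponUse -> PriceTier -> StoreType) has no collider blocking it and no conditioned non-collider, so it is open.
Try {PriceTier}:
  P1: blocked at chain node PriceTier ∈ conditioning set.
  P2: blocked at chain node PriceTier ∈ conditioning set.
  P3: blocked at collider AdSpend (neither it nor any descendant is in the conditioning set).
  P4: blocked at collider AdSpend (neither it nor any descendant is in the conditioning set).
  P5: blocked at chain node PriceTier ∈ conditioning set.
  P6: blocked at fork node PriceTier ∈ conditioning set.
  P7: blocked at fork node PriceTier ∈ conditioning set.
{PriceTier} contains no descendant of PriorPurchase and blocks every backdoor path.
No other singleton works — e.g. {CouponUse} leaves P7 open — so {PriceTier} is the unique smallest valid adjustment set.

{PriceTier}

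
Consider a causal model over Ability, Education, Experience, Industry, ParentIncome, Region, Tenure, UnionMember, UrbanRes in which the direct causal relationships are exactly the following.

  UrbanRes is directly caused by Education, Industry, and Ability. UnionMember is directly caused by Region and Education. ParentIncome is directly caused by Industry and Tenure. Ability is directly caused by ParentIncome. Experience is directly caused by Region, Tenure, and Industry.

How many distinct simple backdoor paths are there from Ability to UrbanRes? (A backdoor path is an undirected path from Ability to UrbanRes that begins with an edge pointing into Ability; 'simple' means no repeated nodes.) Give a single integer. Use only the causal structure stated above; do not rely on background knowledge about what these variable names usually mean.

A backdoor path from Ability to UrbanRes is any simple undirected path whose first edge points into Ability (i.e. leaves Ability via a parent).
Parents of Ability: {ParentIncome}.
Enumerating:
  P1: Ability <- ParentIncome <- Industry -> UrbanRes
  P2: Ability <- ParentIncome <- Industry -> Experience <- Region -> UnionMember <- Education -> UrbanRes
  P3: Ability <- ParentIncome <- Tenure -> Experience <- Industry -> UrbanRes
  P4: Ability <- ParentIncome <- Tenure -> Experience <- Region -> UnionMember <- Education -> UrbanRes
That exhausts the simple backdoor paths. Count: 4.

4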